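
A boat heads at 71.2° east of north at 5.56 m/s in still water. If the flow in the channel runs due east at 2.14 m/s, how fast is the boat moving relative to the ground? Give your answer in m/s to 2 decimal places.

Taking east as x and north as y: velocity relative to the water = (5.263, 1.792) m/s; the water relative to ground = (2.140, 0.000) m/s.
Velocity relative to ground = (5.263, 1.792) + (2.140, 0.000) = (7.403, 1.792) m/s.
Speed = |(7.403, 1.792)| = 7.617 m/s.

7.62 m/s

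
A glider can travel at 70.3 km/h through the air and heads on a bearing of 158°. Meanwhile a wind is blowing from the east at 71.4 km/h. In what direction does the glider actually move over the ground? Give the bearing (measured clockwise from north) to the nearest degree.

215°

Taking east as x and north as y: velocity relative to the air = (26.335, -65.181) km/h; the air relative to ground = (-71.400, 0.000) km/h.
Velocity relative to ground = (26.335, -65.181) + (-71.400, 0.000) = (-45.065, -65.181) km/h.
Bearing = atan2(-45.07, -65.18) = 214.66° clockwise from north.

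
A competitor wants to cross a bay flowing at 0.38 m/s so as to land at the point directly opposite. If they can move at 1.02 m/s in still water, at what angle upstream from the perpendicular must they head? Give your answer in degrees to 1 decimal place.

To cancel the current, the upstream component of the competitor's velocity must equal the flow: 1.02 sin θ = 0.38.
sin θ = 0.38 / 1.02 = 0.3725.
θ = arcsin(0.3725) = 21.873°.

21.9°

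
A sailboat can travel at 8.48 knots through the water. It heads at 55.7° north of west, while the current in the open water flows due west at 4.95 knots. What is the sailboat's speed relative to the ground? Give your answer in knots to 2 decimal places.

11.99 knots

Taking east as x and north as y: velocity relative to the water = (-4.779, 7.005) knots; the water relative to ground = (-4.950, 0.000) knots.
Velocity relative to ground = (-4.779, 7.005) + (-4.950, 0.000) = (-9.729, 7.005) knots.
Speed = |(-9.729, 7.005)| = 11.988 knots.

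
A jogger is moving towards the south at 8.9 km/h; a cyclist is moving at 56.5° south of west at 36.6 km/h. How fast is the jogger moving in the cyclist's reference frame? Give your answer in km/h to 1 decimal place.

Taking east as x and north as y: jogger velocity = (0.000, -8.900) km/h; cyclist velocity = (-20.201, -30.520) km/h.
Velocity of jogger relative to cyclist = (0.000, -8.900) − (-20.201, -30.520) = (20.201, 21.620) km/h.
Magnitude = |(20.201, 21.620)| = 29.589 km/h.

29.6 km/h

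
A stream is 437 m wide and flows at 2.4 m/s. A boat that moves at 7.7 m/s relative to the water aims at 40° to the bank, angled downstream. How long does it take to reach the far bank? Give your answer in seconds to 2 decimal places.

The component of the boat's velocity perpendicular to the bank is 7.7 × sin 40° = 4.949 m/s.
The current is parallel to the bank, so it does not affect the crossing time.
Time = 437 / 4.949 = 88.292 s.

88.29 s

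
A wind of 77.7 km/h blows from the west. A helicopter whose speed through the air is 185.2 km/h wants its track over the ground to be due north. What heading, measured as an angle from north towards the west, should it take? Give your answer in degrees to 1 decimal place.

24.8°

The wind pushes perpendicular to the desired track; the heading must have a component into the wind equal to 77.7 km/h: 185.2 sin θ = 77.7.
sin θ = 0.4195, so θ = 24.806°.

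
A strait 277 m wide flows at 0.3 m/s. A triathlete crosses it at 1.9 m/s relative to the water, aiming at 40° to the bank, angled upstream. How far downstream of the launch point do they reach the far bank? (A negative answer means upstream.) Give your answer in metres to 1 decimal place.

-262.1 m

Perpendicular speed = 1.221 m/s; crossing time = 277 / 1.221 = 226.808 s.
Net downstream speed = -1.155 m/s.
Drift = -1.155 × 226.808 = -262.073 m (upstream).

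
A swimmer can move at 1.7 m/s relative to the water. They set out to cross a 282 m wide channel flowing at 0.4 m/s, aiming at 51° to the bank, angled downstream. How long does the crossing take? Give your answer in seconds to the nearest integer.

213 s

The component of the swimmer's velocity perpendicular to the bank is 1.7 × sin 51° = 1.321 m/s.
Only the cross-stream component determines the crossing time; the current contributes nothing perpendicular to the bank.
Time = 282 / 1.321 = 213.451 s.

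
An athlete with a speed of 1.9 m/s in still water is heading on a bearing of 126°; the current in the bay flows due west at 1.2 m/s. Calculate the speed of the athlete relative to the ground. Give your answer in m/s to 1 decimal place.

1.2 m/s

Taking east as x and north as y: velocity relative to the water = (1.537, -1.117) m/s; the water relative to ground = (-1.200, 0.000) m/s.
Velocity relative to ground = (1.537, -1.117) + (-1.200, 0.000) = (0.337, -1.117) m/s.
Speed = |(0.337, -1.117)| = 1.167 m/s.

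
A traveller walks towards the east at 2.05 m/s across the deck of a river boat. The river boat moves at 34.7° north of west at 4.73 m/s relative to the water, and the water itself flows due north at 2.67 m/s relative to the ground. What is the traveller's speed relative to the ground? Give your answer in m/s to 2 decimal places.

In east/north components (m/s): traveller relative to river boat = (2.050, 0.000); river boat relative to water = (-3.889, 2.693); water relative to ground = (0.000, 2.670).
Sum = (-1.839, 5.363) m/s.
Speed = |(-1.839, 5.363)| = 5.669 m/s.

5.67 m/s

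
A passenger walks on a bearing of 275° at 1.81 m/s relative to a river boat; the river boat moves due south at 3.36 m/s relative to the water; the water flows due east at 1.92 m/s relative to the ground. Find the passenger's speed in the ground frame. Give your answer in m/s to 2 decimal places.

In east/north components (m/s): passenger relative to river boat = (-1.803, 0.158); river boat relative to water = (0.000, -3.360); water relative to ground = (1.920, 0.000).
Sum = (0.117, -3.202) m/s.
Speed = |(0.117, -3.202)| = 3.204 m/s.

3.20 m/s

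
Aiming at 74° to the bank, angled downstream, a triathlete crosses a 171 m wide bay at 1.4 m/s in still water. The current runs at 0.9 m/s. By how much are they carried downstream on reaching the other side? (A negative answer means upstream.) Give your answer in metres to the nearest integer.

Perpendicular speed = 1.346 m/s; crossing time = 171 / 1.346 = 127.065 s.
Net downstream speed = 1.286 m/s.
Drift = 1.286 × 127.065 = 163.392 m (downstream).

163 m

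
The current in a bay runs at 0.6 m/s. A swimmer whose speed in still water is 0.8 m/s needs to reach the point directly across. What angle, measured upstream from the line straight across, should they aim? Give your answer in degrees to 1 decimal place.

48.6°

To cancel the current, the upstream component of the swimmer's velocity must equal the flow: 0.8 sin θ = 0.6.
sin θ = 0.6 / 0.8 = 0.7500.
θ = arcsin(0.7500) = 48.590°.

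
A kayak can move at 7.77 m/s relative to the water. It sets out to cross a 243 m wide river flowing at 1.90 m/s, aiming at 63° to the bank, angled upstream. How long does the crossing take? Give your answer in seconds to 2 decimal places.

35.10 s

The component of the kayak's velocity perpendicular to the bank is 7.77 × sin 63° = 6.923 m/s.
The current is parallel to the bank, so it does not affect the crossing time.
Time = 243 / 6.923 = 35.100 s.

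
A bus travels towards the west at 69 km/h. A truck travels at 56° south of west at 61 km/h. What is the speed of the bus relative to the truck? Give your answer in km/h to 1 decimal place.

61.4 km/h

Taking east as x and north as y: bus velocity = (-69.000, 0.000) km/h; truck velocity = (-34.111, -50.571) km/h.
Velocity of bus relative to truck = (-69.000, 0.000) − (-34.111, -50.571) = (-34.889, 50.571) km/h.
Magnitude = |(-34.889, 50.571)| = 61.439 km/h.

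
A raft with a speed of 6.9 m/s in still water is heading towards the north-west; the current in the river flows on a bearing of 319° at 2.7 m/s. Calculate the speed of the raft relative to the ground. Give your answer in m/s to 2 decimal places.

9.60 m/s

Taking east as x and north as y: velocity relative to the water = (-4.879, 4.879) m/s; the water relative to ground = (-1.771, 2.038) m/s.
Velocity relative to ground = (-4.879, 4.879) + (-1.771, 2.038) = (-6.650, 6.917) m/s.
Speed = |(-6.650, 6.917)| = 9.595 m/s.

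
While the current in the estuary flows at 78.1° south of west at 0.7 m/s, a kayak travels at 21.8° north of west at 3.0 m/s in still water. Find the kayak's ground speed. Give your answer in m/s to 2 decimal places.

2.96 m/s

Taking east as x and north as y: velocity relative to the water = (-2.785, 1.114) m/s; the water relative to ground = (-0.144, -0.685) m/s.
Velocity relative to ground = (-2.785, 1.114) + (-0.144, -0.685) = (-2.930, 0.429) m/s.
Speed = |(-2.930, 0.429)| = 2.961 m/s.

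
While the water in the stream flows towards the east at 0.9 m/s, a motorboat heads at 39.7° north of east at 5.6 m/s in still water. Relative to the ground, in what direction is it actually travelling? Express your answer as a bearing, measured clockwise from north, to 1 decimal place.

055.5°

Taking east as x and north as y: velocity relative to the water = (4.309, 3.577) m/s; the water relative to ground = (0.900, 0.000) m/s.
Velocity relative to ground = (4.309, 3.577) + (0.900, 0.000) = (5.209, 3.577) m/s.
Bearing = atan2(5.21, 3.58) = 55.52° clockwise from north.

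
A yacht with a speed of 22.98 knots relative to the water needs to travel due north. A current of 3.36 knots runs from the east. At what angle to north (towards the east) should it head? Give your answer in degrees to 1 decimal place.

The current pushes perpendicular to the desired track; the heading must have a component into the current equal to 3.36 knots: 22.98 sin θ = 3.36.
sin θ = 0.1462, so θ = 8.408°.

8.4°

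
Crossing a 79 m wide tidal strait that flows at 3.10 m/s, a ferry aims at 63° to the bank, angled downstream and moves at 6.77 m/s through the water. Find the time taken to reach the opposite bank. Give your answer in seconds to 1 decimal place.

13.1 s

The component of the ferry's velocity perpendicular to the bank is 6.77 × sin 63° = 6.032 m/s.
The current is parallel to the bank, so it does not affect the crossing time.
Time = 79 / 6.032 = 13.097 s.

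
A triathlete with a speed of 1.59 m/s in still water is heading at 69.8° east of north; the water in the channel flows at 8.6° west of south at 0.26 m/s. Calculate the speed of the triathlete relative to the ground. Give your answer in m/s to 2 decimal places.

Taking east as x and north as y: velocity relative to the water = (1.492, 0.549) m/s; the water relative to ground = (-0.039, -0.257) m/s.
Velocity relative to ground = (1.492, 0.549) + (-0.039, -0.257) = (1.453, 0.292) m/s.
Speed = |(1.453, 0.292)| = 1.482 m/s.

1.48 m/s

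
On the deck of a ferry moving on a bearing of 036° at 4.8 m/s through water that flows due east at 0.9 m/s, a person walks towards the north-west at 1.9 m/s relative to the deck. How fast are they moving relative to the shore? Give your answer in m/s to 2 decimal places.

In east/north components (m/s): person relative to ferry = (-1.344, 1.344); ferry relative to water = (2.821, 3.883); water relative to ground = (0.900, 0.000).
Sum = (2.378, 5.227) m/s.
Speed = |(2.378, 5.227)| = 5.742 m/s.

5.74 m/s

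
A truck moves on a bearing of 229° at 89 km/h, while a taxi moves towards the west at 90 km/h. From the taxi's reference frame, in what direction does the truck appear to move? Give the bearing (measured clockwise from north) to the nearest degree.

Taking east as x and north as y: truck velocity = (-67.169, -58.389) km/h; taxi velocity = (-90.000, 0.000) km/h.
Velocity of truck relative to taxi = (-67.169, -58.389) − (-90.000, 0.000) = (22.831, -58.389) km/h.
Bearing = atan2(22.83, -58.39) = 158.64° clockwise from north.

159°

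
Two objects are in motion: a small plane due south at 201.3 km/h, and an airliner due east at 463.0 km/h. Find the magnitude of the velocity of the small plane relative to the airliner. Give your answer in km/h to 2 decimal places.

504.87 km/h

Taking east as x and north as y: small plane velocity = (0.000, -201.300) km/h; airliner velocity = (463.000, 0.000) km/h.
Velocity of small plane relative to airliner = (0.000, -201.300) − (463.000, 0.000) = (-463.000, -201.300) km/h.
Magnitude = |(-463.000, -201.300)| = 504.867 km/h.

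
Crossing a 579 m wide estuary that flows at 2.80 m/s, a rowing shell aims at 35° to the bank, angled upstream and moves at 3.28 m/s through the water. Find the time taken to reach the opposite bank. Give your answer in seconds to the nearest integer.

The component of the rowing shell's velocity perpendicular to the bank is 3.28 × sin 35° = 1.881 m/s.
The flow acts along the bank and has no component across it.
Time = 579 / 1.881 = 307.761 s.

308 s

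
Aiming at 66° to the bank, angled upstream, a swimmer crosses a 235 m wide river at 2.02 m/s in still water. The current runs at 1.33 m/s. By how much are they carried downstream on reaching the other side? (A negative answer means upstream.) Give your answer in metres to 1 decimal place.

64.7 m

Perpendicular speed = 1.845 m/s; crossing time = 235 / 1.845 = 127.346 s.
Net downstream speed = 0.508 m/s.
Drift = 0.508 × 127.346 = 64.742 m (downstream).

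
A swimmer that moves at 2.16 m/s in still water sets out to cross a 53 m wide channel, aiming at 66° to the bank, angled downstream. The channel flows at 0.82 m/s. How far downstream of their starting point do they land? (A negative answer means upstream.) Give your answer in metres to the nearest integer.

Perpendicular speed = 1.973 m/s; crossing time = 53 / 1.973 = 26.859 s.
Net downstream speed = 1.699 m/s.
Drift = 1.699 × 26.859 = 45.622 m (downstream).

46 m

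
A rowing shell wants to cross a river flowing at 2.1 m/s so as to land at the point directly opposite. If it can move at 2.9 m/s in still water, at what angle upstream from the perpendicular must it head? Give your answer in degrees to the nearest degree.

46°

To cancel the current, the upstream component of the rowing shell's velocity must equal the flow: 2.9 sin θ = 2.1.
sin θ = 2.1 / 2.9 = 0.7241.
θ = arcsin(0.7241) = 46.397°.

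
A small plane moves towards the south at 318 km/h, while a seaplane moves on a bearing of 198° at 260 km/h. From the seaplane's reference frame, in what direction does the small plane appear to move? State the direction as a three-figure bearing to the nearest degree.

131°

Taking east as x and north as y: small plane velocity = (0.000, -318.000) km/h; seaplane velocity = (-80.344, -247.275) km/h.
Velocity of small plane relative to seaplane = (0.000, -318.000) − (-80.344, -247.275) = (80.344, -70.725) km/h.
Bearing = atan2(80.34, -70.73) = 131.36° clockwise from north.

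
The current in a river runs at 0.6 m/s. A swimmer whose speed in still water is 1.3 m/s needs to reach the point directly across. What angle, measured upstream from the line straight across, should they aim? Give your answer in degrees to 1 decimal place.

To cancel the current, the upstream component of the swimmer's velocity must equal the flow: 1.3 sin θ = 0.6.
sin θ = 0.6 / 1.3 = 0.4615.
θ = arcsin(0.4615) = 27.486°.

27.5°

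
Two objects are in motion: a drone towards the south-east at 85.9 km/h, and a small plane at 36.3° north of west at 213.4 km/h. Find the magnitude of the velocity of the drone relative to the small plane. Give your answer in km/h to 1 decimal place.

Taking east as x and north as y: drone velocity = (60.740, -60.740) km/h; small plane velocity = (-171.985, 126.336) km/h.
Velocity of drone relative to small plane = (60.740, -60.740) − (-171.985, 126.336) = (232.726, -187.076) km/h.
Magnitude = |(232.726, -187.076)| = 298.594 km/h.

298.6 km/h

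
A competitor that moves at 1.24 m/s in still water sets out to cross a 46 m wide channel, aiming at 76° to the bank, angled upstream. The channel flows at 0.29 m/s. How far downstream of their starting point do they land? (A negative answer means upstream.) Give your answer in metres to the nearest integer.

Perpendicular speed = 1.203 m/s; crossing time = 46 / 1.203 = 38.232 s.
Net downstream speed = -0.010 m/s.
Drift = -0.010 × 38.232 = -0.382 m (upstream).

-0 m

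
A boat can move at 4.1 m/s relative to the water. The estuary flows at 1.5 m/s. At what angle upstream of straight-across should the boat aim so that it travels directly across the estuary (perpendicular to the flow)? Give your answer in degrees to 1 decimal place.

21.5°

To cancel the current, the upstream component of the boat's velocity must equal the flow: 4.1 sin θ = 1.5.
sin θ = 1.5 / 4.1 = 0.3659.
θ = arcsin(0.3659) = 21.460°.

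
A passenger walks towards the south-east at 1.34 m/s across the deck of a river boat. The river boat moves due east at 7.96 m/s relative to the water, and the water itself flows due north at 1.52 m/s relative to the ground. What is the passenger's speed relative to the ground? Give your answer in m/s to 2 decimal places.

In east/north components (m/s): passenger relative to river boat = (0.948, -0.948); river boat relative to water = (7.960, 0.000); water relative to ground = (0.000, 1.520).
Sum = (8.908, 0.572) m/s.
Speed = |(8.908, 0.572)| = 8.926 m/s.

8.93 m/s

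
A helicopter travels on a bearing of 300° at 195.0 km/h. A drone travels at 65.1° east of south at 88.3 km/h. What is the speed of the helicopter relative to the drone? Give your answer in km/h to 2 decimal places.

283.06 km/h

Taking east as x and north as y: helicopter velocity = (-168.875, 97.500) km/h; drone velocity = (80.092, -37.177) km/h.
Velocity of helicopter relative to drone = (-168.875, 97.500) − (80.092, -37.177) = (-248.967, 134.677) km/h.
Magnitude = |(-248.967, 134.677)| = 283.059 km/h.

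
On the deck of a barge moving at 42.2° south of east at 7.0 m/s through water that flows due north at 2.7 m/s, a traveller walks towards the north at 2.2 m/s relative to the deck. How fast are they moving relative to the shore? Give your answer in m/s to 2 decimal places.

In east/north components (m/s): traveller relative to barge = (0.000, 2.200); barge relative to water = (5.186, -4.702); water relative to ground = (0.000, 2.700).
Sum = (5.186, 0.198) m/s.
Speed = |(5.186, 0.198)| = 5.189 m/s.

5.19 m/s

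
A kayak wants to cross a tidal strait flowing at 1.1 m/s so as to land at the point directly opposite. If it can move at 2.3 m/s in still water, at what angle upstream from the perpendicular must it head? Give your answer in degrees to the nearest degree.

To cancel the current, the upstream component of the kayak's velocity must equal the flow: 2.3 sin θ = 1.1.
sin θ = 1.1 / 2.3 = 0.4783.
θ = arcsin(0.4783) = 28.572°.

29°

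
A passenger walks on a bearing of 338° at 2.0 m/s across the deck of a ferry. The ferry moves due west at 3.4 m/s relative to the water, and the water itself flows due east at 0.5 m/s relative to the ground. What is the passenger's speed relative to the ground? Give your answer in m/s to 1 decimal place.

In east/north components (m/s): passenger relative to ferry = (-0.749, 1.854); ferry relative to water = (-3.400, 0.000); water relative to ground = (0.500, 0.000).
Sum = (-3.649, 1.854) m/s.
Speed = |(-3.649, 1.854)| = 4.093 m/s.

4.1 m/s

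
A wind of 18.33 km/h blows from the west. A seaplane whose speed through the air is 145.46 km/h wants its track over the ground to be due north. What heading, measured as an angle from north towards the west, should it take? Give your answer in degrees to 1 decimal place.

7.2°

The wind pushes perpendicular to the desired track; the heading must have a component into the wind equal to 18.33 km/h: 145.46 sin θ = 18.33.
sin θ = 0.1260, so θ = 7.239°.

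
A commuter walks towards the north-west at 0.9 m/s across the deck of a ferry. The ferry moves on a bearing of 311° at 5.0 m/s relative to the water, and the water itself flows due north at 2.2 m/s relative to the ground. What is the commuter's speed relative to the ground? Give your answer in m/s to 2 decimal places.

In east/north components (m/s): commuter relative to ferry = (-0.636, 0.636); ferry relative to water = (-3.774, 3.280); water relative to ground = (0.000, 2.200).
Sum = (-4.410, 6.117) m/s.
Speed = |(-4.410, 6.117)| = 7.541 m/s.

7.54 m/s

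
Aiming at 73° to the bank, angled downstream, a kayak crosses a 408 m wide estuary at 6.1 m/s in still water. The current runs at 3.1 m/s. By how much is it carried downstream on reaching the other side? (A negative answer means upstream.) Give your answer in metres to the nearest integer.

342 m

Perpendicular speed = 5.833 m/s; crossing time = 408 / 5.833 = 69.941 s.
Net downstream speed = 4.883 m/s.
Drift = 4.883 × 69.941 = 341.556 m (downstream).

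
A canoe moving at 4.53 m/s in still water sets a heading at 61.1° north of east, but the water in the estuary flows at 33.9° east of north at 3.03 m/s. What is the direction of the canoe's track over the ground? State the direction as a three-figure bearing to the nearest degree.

Taking east as x and north as y: velocity relative to the water = (2.189, 3.966) m/s; the water relative to ground = (1.690, 2.515) m/s.
Velocity relative to ground = (2.189, 3.966) + (1.690, 2.515) = (3.879, 6.481) m/s.
Bearing = atan2(3.88, 6.48) = 30.90° clockwise from north.

031°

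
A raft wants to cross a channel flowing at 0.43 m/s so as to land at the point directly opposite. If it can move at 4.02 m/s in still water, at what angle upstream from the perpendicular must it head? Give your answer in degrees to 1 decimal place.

6.1°

To cancel the current, the upstream component of the raft's velocity must equal the flow: 4.02 sin θ = 0.43.
sin θ = 0.43 / 4.02 = 0.1070.
θ = arcsin(0.1070) = 6.140°.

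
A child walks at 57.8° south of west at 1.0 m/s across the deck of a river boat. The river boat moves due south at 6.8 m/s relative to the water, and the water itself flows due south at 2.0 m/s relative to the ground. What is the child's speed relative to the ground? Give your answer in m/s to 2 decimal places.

9.66 m/s

In east/north components (m/s): child relative to river boat = (-0.533, -0.846); river boat relative to water = (0.000, -6.800); water relative to ground = (0.000, -2.000).
Sum = (-0.533, -9.646) m/s.
Speed = |(-0.533, -9.646)| = 9.661 m/s.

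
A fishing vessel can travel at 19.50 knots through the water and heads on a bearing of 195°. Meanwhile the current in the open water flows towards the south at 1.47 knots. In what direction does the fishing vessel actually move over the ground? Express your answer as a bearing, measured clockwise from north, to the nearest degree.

194°

Taking east as x and north as y: velocity relative to the water = (-5.047, -18.836) knots; the water relative to ground = (0.000, -1.470) knots.
Velocity relative to ground = (-5.047, -18.836) + (0.000, -1.470) = (-5.047, -20.306) knots.
Bearing = atan2(-5.05, -20.31) = 193.96° clockwise from north.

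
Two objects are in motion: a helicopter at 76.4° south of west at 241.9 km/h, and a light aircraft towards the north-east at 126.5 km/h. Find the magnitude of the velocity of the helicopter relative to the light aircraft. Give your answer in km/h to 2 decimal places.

356.03 km/h

Taking east as x and north as y: helicopter velocity = (-56.881, -235.117) km/h; light aircraft velocity = (89.449, 89.449) km/h.
Velocity of helicopter relative to light aircraft = (-56.881, -235.117) − (89.449, 89.449) = (-146.330, -324.566) km/h.
Magnitude = |(-146.330, -324.566)| = 356.028 km/h.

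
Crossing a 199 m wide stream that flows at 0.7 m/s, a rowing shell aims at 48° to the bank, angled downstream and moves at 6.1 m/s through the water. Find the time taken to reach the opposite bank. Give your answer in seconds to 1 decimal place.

The component of the rowing shell's velocity perpendicular to the bank is 6.1 × sin 48° = 4.533 m/s.
The current is parallel to the bank, so it does not affect the crossing time.
Time = 199 / 4.533 = 43.899 s.

43.9 s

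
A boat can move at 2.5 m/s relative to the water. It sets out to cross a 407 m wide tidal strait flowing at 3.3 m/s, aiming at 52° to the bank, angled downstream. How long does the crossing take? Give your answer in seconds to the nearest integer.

207 s

The component of the boat's velocity perpendicular to the bank is 2.5 × sin 52° = 1.970 m/s.
Only the cross-stream component determines the crossing time; the current contributes nothing perpendicular to the bank.
Time = 407 / 1.970 = 206.596 s.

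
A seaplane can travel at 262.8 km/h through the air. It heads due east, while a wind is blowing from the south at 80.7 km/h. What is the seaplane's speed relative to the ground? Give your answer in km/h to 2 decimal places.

274.91 km/h

Taking east as x and north as y: velocity relative to the air = (262.800, 0.000) km/h; the air relative to ground = (0.000, 80.700) km/h.
Velocity relative to ground = (262.800, 0.000) + (0.000, 80.700) = (262.800, 80.700) km/h.
Speed = |(262.800, 80.700)| = 274.911 km/h.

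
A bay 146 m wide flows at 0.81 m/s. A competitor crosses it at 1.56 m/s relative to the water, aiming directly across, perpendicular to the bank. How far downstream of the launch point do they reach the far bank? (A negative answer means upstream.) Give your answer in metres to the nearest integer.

76 m

Perpendicular speed = 1.560 m/s; crossing time = 146 / 1.560 = 93.590 s.
Net downstream speed = 0.810 m/s.
Drift = 0.810 × 93.590 = 75.808 m (downstream).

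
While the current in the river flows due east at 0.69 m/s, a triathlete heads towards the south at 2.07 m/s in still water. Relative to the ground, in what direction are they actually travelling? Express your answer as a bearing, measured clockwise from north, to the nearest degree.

162°

Taking east as x and north as y: velocity relative to the water = (0.000, -2.070) m/s; the water relative to ground = (0.690, 0.000) m/s.
Velocity relative to ground = (0.000, -2.070) + (0.690, 0.000) = (0.690, -2.070) m/s.
Bearing = atan2(0.69, -2.07) = 161.57° clockwise from north.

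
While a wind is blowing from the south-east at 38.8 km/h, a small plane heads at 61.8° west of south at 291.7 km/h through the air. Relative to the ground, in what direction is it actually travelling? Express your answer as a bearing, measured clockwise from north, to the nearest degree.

249°

Taking east as x and north as y: velocity relative to the air = (-257.076, -137.843) km/h; the air relative to ground = (-27.436, 27.436) km/h.
Velocity relative to ground = (-257.076, -137.843) + (-27.436, 27.436) = (-284.512, -110.407) km/h.
Bearing = atan2(-284.51, -110.41) = 248.79° clockwise from north.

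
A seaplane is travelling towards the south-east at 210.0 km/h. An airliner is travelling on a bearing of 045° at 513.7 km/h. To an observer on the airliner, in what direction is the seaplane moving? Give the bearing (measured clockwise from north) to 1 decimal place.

202.8°

Taking east as x and north as y: seaplane velocity = (148.492, -148.492) km/h; airliner velocity = (363.241, 363.241) km/h.
Velocity of seaplane relative to airliner = (148.492, -148.492) − (363.241, 363.241) = (-214.748, -511.733) km/h.
Bearing = atan2(-214.75, -511.73) = 202.77° clockwise from north.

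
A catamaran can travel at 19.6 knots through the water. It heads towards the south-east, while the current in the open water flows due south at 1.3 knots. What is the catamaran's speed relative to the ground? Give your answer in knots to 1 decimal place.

20.5 knots

Taking east as x and north as y: velocity relative to the water = (13.859, -13.859) knots; the water relative to ground = (0.000, -1.300) knots.
Velocity relative to ground = (13.859, -13.859) + (0.000, -1.300) = (13.859, -15.159) knots.
Speed = |(13.859, -15.159)| = 20.540 knots.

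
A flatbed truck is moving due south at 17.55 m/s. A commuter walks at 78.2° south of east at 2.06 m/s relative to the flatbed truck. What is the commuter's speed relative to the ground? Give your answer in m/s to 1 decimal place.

19.6 m/s

Taking east as x and north as y: flatbed truck velocity = (0.000, -17.550) m/s; commuter velocity relative to flatbed truck = (0.421, -2.016) m/s.
Velocity relative to ground = (0.000, -17.550) + (0.421, -2.016) = (0.421, -19.566) m/s.
Speed = |(0.421, -19.566)| = 19.571 m/s.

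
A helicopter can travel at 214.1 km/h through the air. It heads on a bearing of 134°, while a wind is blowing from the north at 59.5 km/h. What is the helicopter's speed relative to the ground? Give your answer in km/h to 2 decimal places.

Taking east as x and north as y: velocity relative to the air = (154.011, -148.726) km/h; the air relative to ground = (0.000, -59.500) km/h.
Velocity relative to ground = (154.011, -148.726) + (0.000, -59.500) = (154.011, -208.226) km/h.
Speed = |(154.011, -208.226)| = 258.993 km/h.

258.99 km/h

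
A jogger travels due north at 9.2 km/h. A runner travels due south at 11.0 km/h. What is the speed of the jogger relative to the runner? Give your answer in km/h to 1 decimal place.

20.2 km/h

Taking east as x and north as y: jogger velocity = (0.000, 9.200) km/h; runner velocity = (0.000, -11.000) km/h.
Velocity of jogger relative to runner = (0.000, 9.200) − (0.000, -11.000) = (0.000, 20.200) km/h.
Magnitude = |(0.000, 20.200)| = 20.200 km/h.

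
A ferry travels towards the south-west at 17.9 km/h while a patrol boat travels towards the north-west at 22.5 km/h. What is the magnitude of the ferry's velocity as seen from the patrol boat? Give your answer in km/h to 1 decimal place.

Taking east as x and north as y: ferry velocity = (-12.657, -12.657) km/h; patrol boat velocity = (-15.910, 15.910) km/h.
Velocity of ferry relative to patrol boat = (-12.657, -12.657) − (-15.910, 15.910) = (3.253, -28.567) km/h.
Magnitude = |(3.253, -28.567)| = 28.752 km/h.

28.8 km/h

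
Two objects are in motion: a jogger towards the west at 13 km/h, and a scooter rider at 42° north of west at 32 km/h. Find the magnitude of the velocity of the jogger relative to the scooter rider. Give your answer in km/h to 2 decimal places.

23.97 km/h

Taking east as x and north as y: jogger velocity = (-13.000, 0.000) km/h; scooter rider velocity = (-23.781, 21.412) km/h.
Velocity of jogger relative to scooter rider = (-13.000, 0.000) − (-23.781, 21.412) = (10.781, -21.412) km/h.
Magnitude = |(10.781, -21.412)| = 23.973 km/h.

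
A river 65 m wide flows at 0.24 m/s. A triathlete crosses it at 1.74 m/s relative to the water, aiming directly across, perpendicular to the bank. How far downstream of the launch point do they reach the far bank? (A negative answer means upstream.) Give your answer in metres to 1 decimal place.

9.0 m

Perpendicular speed = 1.740 m/s; crossing time = 65 / 1.740 = 37.356 s.
Net downstream speed = 0.240 m/s.
Drift = 0.240 × 37.356 = 8.966 m (downstream).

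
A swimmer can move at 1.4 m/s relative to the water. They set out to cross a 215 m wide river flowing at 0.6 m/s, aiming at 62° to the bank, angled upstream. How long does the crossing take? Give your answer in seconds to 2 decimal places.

173.93 s

The component of the swimmer's velocity perpendicular to the bank is 1.4 × sin 62° = 1.236 m/s.
Only the cross-stream component determines the crossing time; the current contributes nothing perpendicular to the bank.
Time = 215 / 1.236 = 173.930 s.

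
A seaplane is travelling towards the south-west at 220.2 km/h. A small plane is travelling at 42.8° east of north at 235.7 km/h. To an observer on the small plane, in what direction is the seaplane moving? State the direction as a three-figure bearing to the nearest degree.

Taking east as x and north as y: seaplane velocity = (-155.705, -155.705) km/h; small plane velocity = (160.144, 172.940) km/h.
Velocity of seaplane relative to small plane = (-155.705, -155.705) − (160.144, 172.940) = (-315.849, -328.645) km/h.
Bearing = atan2(-315.85, -328.65) = 223.86° clockwise from north.

224°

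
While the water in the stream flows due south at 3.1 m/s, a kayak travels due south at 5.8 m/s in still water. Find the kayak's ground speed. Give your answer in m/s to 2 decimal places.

Taking east as x and north as y: velocity relative to the water = (0.000, -5.800) m/s; the water relative to ground = (0.000, -3.100) m/s.
Velocity relative to ground = (0.000, -5.800) + (0.000, -3.100) = (0.000, -8.900) m/s.
Speed = |(0.000, -8.900)| = 8.900 m/s.

8.90 m/s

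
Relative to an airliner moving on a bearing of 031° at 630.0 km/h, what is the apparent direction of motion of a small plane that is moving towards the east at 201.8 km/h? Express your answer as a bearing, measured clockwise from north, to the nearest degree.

193°

Taking east as x and north as y: small plane velocity = (201.800, 0.000) km/h; airliner velocity = (324.474, 540.015) km/h.
Velocity of small plane relative to airliner = (201.800, 0.000) − (324.474, 540.015) = (-122.674, -540.015) km/h.
Bearing = atan2(-122.67, -540.02) = 192.80° clockwise from north.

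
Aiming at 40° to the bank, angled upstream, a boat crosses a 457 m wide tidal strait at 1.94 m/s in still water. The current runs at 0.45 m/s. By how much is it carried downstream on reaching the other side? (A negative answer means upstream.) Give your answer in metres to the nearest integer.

Perpendicular speed = 1.247 m/s; crossing time = 457 / 1.247 = 366.477 s.
Net downstream speed = -1.036 m/s.
Drift = -1.036 × 366.477 = -379.717 m (upstream).

-380 m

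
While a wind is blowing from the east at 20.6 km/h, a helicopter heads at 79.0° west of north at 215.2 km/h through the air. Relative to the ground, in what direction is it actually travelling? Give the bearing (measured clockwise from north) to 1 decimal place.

Taking east as x and north as y: velocity relative to the air = (-211.246, 41.062) km/h; the air relative to ground = (-20.600, 0.000) km/h.
Velocity relative to ground = (-211.246, 41.062) + (-20.600, 0.000) = (-231.846, 41.062) km/h.
Bearing = atan2(-231.85, 41.06) = 280.04° clockwise from north.

280.0°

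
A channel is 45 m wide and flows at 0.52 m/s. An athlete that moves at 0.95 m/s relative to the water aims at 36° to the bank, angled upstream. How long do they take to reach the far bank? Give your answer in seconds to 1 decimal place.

80.6 s

The component of the athlete's velocity perpendicular to the bank is 0.95 × sin 36° = 0.558 m/s.
The flow acts along the bank and has no component across it.
Time = 45 / 0.558 = 80.588 s.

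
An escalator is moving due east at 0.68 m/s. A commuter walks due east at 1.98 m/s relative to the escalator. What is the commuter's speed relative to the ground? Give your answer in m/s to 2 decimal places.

Taking east as x and north as y: escalator velocity = (0.680, 0.000) m/s; commuter velocity relative to escalator = (1.980, 0.000) m/s.
Velocity relative to ground = (0.680, 0.000) + (1.980, 0.000) = (2.660, 0.000) m/s.
Speed = |(2.660, 0.000)| = 2.660 m/s.

2.66 m/s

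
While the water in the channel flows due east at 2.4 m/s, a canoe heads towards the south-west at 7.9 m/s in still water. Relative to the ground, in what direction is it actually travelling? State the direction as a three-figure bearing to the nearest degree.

210°

Taking east as x and north as y: velocity relative to the water = (-5.586, -5.586) m/s; the water relative to ground = (2.400, 0.000) m/s.
Velocity relative to ground = (-5.586, -5.586) + (2.400, 0.000) = (-3.186, -5.586) m/s.
Bearing = atan2(-3.19, -5.59) = 209.70° clockwise from north.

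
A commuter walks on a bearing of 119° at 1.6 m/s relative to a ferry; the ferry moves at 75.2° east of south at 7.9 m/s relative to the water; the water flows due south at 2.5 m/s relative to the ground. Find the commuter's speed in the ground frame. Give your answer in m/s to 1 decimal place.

10.5 m/s

In east/north components (m/s): commuter relative to ferry = (1.399, -0.776); ferry relative to water = (7.638, -2.018); water relative to ground = (0.000, -2.500).
Sum = (9.037, -5.294) m/s.
Speed = |(9.037, -5.294)| = 10.474 m/s.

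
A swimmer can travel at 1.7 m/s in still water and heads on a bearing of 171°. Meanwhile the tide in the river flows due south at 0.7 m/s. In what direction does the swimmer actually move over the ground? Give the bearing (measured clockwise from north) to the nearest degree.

Taking east as x and north as y: velocity relative to the water = (0.266, -1.679) m/s; the water relative to ground = (0.000, -0.700) m/s.
Velocity relative to ground = (0.266, -1.679) + (0.000, -0.700) = (0.266, -2.379) m/s.
Bearing = atan2(0.27, -2.38) = 173.62° clockwise from north.

174°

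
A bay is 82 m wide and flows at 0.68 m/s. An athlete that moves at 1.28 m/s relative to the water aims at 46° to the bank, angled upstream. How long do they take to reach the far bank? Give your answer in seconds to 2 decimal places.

The component of the athlete's velocity perpendicular to the bank is 1.28 × sin 46° = 0.921 m/s.
Only the cross-stream component determines the crossing time; the current contributes nothing perpendicular to the bank.
Time = 82 / 0.921 = 89.057 s.

89.06 s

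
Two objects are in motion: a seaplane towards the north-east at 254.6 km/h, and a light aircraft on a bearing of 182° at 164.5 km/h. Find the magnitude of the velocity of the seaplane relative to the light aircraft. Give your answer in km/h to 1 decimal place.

391.3 km/h

Taking east as x and north as y: seaplane velocity = (180.029, 180.029) km/h; light aircraft velocity = (-5.741, -164.400) km/h.
Velocity of seaplane relative to light aircraft = (180.029, 180.029) − (-5.741, -164.400) = (185.770, 344.429) km/h.
Magnitude = |(185.770, 344.429)| = 391.334 km/h.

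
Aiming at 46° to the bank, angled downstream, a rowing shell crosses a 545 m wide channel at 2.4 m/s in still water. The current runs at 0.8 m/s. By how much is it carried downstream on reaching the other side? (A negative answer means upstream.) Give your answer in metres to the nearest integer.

Perpendicular speed = 1.726 m/s; crossing time = 545 / 1.726 = 315.683 s.
Net downstream speed = 2.467 m/s.
Drift = 2.467 × 315.683 = 778.847 m (downstream).

779 m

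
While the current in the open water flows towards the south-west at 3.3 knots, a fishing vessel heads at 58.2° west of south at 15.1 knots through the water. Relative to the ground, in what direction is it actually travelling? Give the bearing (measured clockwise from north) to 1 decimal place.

235.8°

Taking east as x and north as y: velocity relative to the water = (-12.833, -7.957) knots; the water relative to ground = (-2.333, -2.333) knots.
Velocity relative to ground = (-12.833, -7.957) + (-2.333, -2.333) = (-15.167, -10.290) knots.
Bearing = atan2(-15.17, -10.29) = 235.84° clockwise from north.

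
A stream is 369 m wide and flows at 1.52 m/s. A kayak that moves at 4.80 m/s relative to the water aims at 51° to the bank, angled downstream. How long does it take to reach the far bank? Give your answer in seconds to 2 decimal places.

98.92 s

The component of the kayak's velocity perpendicular to the bank is 4.80 × sin 51° = 3.730 m/s.
Only the cross-stream component determines the crossing time; the current contributes nothing perpendicular to the bank.
Time = 369 / 3.730 = 98.920 s.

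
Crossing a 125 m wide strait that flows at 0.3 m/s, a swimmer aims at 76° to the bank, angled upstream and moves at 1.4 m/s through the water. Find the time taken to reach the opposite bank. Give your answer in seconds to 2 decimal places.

The component of the swimmer's velocity perpendicular to the bank is 1.4 × sin 76° = 1.358 m/s.
The current is parallel to the bank, so it does not affect the crossing time.
Time = 125 / 1.358 = 92.019 s.

92.02 s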